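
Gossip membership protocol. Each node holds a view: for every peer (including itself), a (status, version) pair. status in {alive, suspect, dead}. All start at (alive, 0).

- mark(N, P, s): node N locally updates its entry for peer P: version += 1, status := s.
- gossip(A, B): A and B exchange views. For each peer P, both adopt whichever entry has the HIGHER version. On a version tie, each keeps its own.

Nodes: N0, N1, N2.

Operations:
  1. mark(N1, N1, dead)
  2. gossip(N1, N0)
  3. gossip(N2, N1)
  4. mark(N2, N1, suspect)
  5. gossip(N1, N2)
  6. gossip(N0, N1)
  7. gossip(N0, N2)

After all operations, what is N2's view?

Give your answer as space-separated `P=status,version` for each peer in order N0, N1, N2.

Op 1: N1 marks N1=dead -> (dead,v1)
Op 2: gossip N1<->N0 -> N1.N0=(alive,v0) N1.N1=(dead,v1) N1.N2=(alive,v0) | N0.N0=(alive,v0) N0.N1=(dead,v1) N0.N2=(alive,v0)
Op 3: gossip N2<->N1 -> N2.N0=(alive,v0) N2.N1=(dead,v1) N2.N2=(alive,v0) | N1.N0=(alive,v0) N1.N1=(dead,v1) N1.N2=(alive,v0)
Op 4: N2 marks N1=suspect -> (suspect,v2)
Op 5: gossip N1<->N2 -> N1.N0=(alive,v0) N1.N1=(suspect,v2) N1.N2=(alive,v0) | N2.N0=(alive,v0) N2.N1=(suspect,v2) N2.N2=(alive,v0)
Op 6: gossip N0<->N1 -> N0.N0=(alive,v0) N0.N1=(suspect,v2) N0.N2=(alive,v0) | N1.N0=(alive,v0) N1.N1=(suspect,v2) N1.N2=(alive,v0)
Op 7: gossip N0<->N2 -> N0.N0=(alive,v0) N0.N1=(suspect,v2) N0.N2=(alive,v0) | N2.N0=(alive,v0) N2.N1=(suspect,v2) N2.N2=(alive,v0)

Answer: N0=alive,0 N1=suspect,2 N2=alive,0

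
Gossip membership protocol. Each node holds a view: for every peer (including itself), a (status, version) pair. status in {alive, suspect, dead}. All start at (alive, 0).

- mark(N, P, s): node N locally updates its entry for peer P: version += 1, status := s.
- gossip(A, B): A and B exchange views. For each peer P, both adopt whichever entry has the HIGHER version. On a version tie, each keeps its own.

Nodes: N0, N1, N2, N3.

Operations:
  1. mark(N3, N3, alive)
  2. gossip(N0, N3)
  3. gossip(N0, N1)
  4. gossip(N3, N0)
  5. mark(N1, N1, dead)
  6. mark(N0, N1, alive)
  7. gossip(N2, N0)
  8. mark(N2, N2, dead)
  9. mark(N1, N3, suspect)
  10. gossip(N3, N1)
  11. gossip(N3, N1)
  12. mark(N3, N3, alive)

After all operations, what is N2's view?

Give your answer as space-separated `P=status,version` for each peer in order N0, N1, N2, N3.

Answer: N0=alive,0 N1=alive,1 N2=dead,1 N3=alive,1

Derivation:
Op 1: N3 marks N3=alive -> (alive,v1)
Op 2: gossip N0<->N3 -> N0.N0=(alive,v0) N0.N1=(alive,v0) N0.N2=(alive,v0) N0.N3=(alive,v1) | N3.N0=(alive,v0) N3.N1=(alive,v0) N3.N2=(alive,v0) N3.N3=(alive,v1)
Op 3: gossip N0<->N1 -> N0.N0=(alive,v0) N0.N1=(alive,v0) N0.N2=(alive,v0) N0.N3=(alive,v1) | N1.N0=(alive,v0) N1.N1=(alive,v0) N1.N2=(alive,v0) N1.N3=(alive,v1)
Op 4: gossip N3<->N0 -> N3.N0=(alive,v0) N3.N1=(alive,v0) N3.N2=(alive,v0) N3.N3=(alive,v1) | N0.N0=(alive,v0) N0.N1=(alive,v0) N0.N2=(alive,v0) N0.N3=(alive,v1)
Op 5: N1 marks N1=dead -> (dead,v1)
Op 6: N0 marks N1=alive -> (alive,v1)
Op 7: gossip N2<->N0 -> N2.N0=(alive,v0) N2.N1=(alive,v1) N2.N2=(alive,v0) N2.N3=(alive,v1) | N0.N0=(alive,v0) N0.N1=(alive,v1) N0.N2=(alive,v0) N0.N3=(alive,v1)
Op 8: N2 marks N2=dead -> (dead,v1)
Op 9: N1 marks N3=suspect -> (suspect,v2)
Op 10: gossip N3<->N1 -> N3.N0=(alive,v0) N3.N1=(dead,v1) N3.N2=(alive,v0) N3.N3=(suspect,v2) | N1.N0=(alive,v0) N1.N1=(dead,v1) N1.N2=(alive,v0) N1.N3=(suspect,v2)
Op 11: gossip N3<->N1 -> N3.N0=(alive,v0) N3.N1=(dead,v1) N3.N2=(alive,v0) N3.N3=(suspect,v2) | N1.N0=(alive,v0) N1.N1=(dead,v1) N1.N2=(alive,v0) N1.N3=(suspect,v2)
Op 12: N3 marks N3=alive -> (alive,v3)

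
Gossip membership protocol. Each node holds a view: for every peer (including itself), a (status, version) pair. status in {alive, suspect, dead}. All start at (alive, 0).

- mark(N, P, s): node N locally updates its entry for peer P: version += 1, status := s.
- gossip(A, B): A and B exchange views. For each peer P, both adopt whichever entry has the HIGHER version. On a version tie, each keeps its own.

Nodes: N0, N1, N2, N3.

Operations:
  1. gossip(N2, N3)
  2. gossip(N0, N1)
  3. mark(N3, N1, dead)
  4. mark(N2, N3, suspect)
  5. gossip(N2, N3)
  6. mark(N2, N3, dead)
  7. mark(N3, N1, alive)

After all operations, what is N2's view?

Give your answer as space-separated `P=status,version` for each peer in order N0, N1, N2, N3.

Answer: N0=alive,0 N1=dead,1 N2=alive,0 N3=dead,2

Derivation:
Op 1: gossip N2<->N3 -> N2.N0=(alive,v0) N2.N1=(alive,v0) N2.N2=(alive,v0) N2.N3=(alive,v0) | N3.N0=(alive,v0) N3.N1=(alive,v0) N3.N2=(alive,v0) N3.N3=(alive,v0)
Op 2: gossip N0<->N1 -> N0.N0=(alive,v0) N0.N1=(alive,v0) N0.N2=(alive,v0) N0.N3=(alive,v0) | N1.N0=(alive,v0) N1.N1=(alive,v0) N1.N2=(alive,v0) N1.N3=(alive,v0)
Op 3: N3 marks N1=dead -> (dead,v1)
Op 4: N2 marks N3=suspect -> (suspect,v1)
Op 5: gossip N2<->N3 -> N2.N0=(alive,v0) N2.N1=(dead,v1) N2.N2=(alive,v0) N2.N3=(suspect,v1) | N3.N0=(alive,v0) N3.N1=(dead,v1) N3.N2=(alive,v0) N3.N3=(suspect,v1)
Op 6: N2 marks N3=dead -> (dead,v2)
Op 7: N3 marks N1=alive -> (alive,v2)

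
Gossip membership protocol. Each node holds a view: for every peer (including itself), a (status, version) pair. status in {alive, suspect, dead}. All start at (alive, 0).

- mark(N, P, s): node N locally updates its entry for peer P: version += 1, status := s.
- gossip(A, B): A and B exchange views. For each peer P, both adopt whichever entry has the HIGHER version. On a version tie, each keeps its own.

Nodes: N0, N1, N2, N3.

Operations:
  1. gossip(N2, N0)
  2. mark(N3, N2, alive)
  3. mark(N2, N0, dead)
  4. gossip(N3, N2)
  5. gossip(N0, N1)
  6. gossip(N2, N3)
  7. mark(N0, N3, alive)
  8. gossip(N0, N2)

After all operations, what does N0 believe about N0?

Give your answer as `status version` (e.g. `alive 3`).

Op 1: gossip N2<->N0 -> N2.N0=(alive,v0) N2.N1=(alive,v0) N2.N2=(alive,v0) N2.N3=(alive,v0) | N0.N0=(alive,v0) N0.N1=(alive,v0) N0.N2=(alive,v0) N0.N3=(alive,v0)
Op 2: N3 marks N2=alive -> (alive,v1)
Op 3: N2 marks N0=dead -> (dead,v1)
Op 4: gossip N3<->N2 -> N3.N0=(dead,v1) N3.N1=(alive,v0) N3.N2=(alive,v1) N3.N3=(alive,v0) | N2.N0=(dead,v1) N2.N1=(alive,v0) N2.N2=(alive,v1) N2.N3=(alive,v0)
Op 5: gossip N0<->N1 -> N0.N0=(alive,v0) N0.N1=(alive,v0) N0.N2=(alive,v0) N0.N3=(alive,v0) | N1.N0=(alive,v0) N1.N1=(alive,v0) N1.N2=(alive,v0) N1.N3=(alive,v0)
Op 6: gossip N2<->N3 -> N2.N0=(dead,v1) N2.N1=(alive,v0) N2.N2=(alive,v1) N2.N3=(alive,v0) | N3.N0=(dead,v1) N3.N1=(alive,v0) N3.N2=(alive,v1) N3.N3=(alive,v0)
Op 7: N0 marks N3=alive -> (alive,v1)
Op 8: gossip N0<->N2 -> N0.N0=(dead,v1) N0.N1=(alive,v0) N0.N2=(alive,v1) N0.N3=(alive,v1) | N2.N0=(dead,v1) N2.N1=(alive,v0) N2.N2=(alive,v1) N2.N3=(alive,v1)

Answer: dead 1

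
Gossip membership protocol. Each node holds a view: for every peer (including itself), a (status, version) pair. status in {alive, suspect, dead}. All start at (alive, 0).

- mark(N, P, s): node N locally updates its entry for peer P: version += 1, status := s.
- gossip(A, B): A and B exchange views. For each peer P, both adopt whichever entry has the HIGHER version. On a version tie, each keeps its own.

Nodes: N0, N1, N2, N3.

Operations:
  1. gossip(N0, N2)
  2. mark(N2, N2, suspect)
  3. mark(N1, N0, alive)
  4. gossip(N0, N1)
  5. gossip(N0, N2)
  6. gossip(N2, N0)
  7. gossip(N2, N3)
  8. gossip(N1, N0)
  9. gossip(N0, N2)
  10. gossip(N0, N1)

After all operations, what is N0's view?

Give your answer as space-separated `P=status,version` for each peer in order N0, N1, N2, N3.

Answer: N0=alive,1 N1=alive,0 N2=suspect,1 N3=alive,0

Derivation:
Op 1: gossip N0<->N2 -> N0.N0=(alive,v0) N0.N1=(alive,v0) N0.N2=(alive,v0) N0.N3=(alive,v0) | N2.N0=(alive,v0) N2.N1=(alive,v0) N2.N2=(alive,v0) N2.N3=(alive,v0)
Op 2: N2 marks N2=suspect -> (suspect,v1)
Op 3: N1 marks N0=alive -> (alive,v1)
Op 4: gossip N0<->N1 -> N0.N0=(alive,v1) N0.N1=(alive,v0) N0.N2=(alive,v0) N0.N3=(alive,v0) | N1.N0=(alive,v1) N1.N1=(alive,v0) N1.N2=(alive,v0) N1.N3=(alive,v0)
Op 5: gossip N0<->N2 -> N0.N0=(alive,v1) N0.N1=(alive,v0) N0.N2=(suspect,v1) N0.N3=(alive,v0) | N2.N0=(alive,v1) N2.N1=(alive,v0) N2.N2=(suspect,v1) N2.N3=(alive,v0)
Op 6: gossip N2<->N0 -> N2.N0=(alive,v1) N2.N1=(alive,v0) N2.N2=(suspect,v1) N2.N3=(alive,v0) | N0.N0=(alive,v1) N0.N1=(alive,v0) N0.N2=(suspect,v1) N0.N3=(alive,v0)
Op 7: gossip N2<->N3 -> N2.N0=(alive,v1) N2.N1=(alive,v0) N2.N2=(suspect,v1) N2.N3=(alive,v0) | N3.N0=(alive,v1) N3.N1=(alive,v0) N3.N2=(suspect,v1) N3.N3=(alive,v0)
Op 8: gossip N1<->N0 -> N1.N0=(alive,v1) N1.N1=(alive,v0) N1.N2=(suspect,v1) N1.N3=(alive,v0) | N0.N0=(alive,v1) N0.N1=(alive,v0) N0.N2=(suspect,v1) N0.N3=(alive,v0)
Op 9: gossip N0<->N2 -> N0.N0=(alive,v1) N0.N1=(alive,v0) N0.N2=(suspect,v1) N0.N3=(alive,v0) | N2.N0=(alive,v1) N2.N1=(alive,v0) N2.N2=(suspect,v1) N2.N3=(alive,v0)
Op 10: gossip N0<->N1 -> N0.N0=(alive,v1) N0.N1=(alive,v0) N0.N2=(suspect,v1) N0.N3=(alive,v0) | N1.N0=(alive,v1) N1.N1=(alive,v0) N1.N2=(suspect,v1) N1.N3=(alive,v0)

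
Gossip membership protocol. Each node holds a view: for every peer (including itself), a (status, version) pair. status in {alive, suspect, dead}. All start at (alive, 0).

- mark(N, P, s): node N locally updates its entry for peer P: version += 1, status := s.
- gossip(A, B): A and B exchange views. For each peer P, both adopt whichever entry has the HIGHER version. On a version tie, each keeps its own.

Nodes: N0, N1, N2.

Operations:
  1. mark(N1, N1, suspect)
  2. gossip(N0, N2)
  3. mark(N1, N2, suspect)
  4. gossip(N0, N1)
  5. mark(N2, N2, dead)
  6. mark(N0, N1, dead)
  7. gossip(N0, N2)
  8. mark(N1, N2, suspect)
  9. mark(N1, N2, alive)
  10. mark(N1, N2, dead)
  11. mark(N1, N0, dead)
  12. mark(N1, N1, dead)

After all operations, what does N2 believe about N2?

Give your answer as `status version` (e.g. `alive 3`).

Op 1: N1 marks N1=suspect -> (suspect,v1)
Op 2: gossip N0<->N2 -> N0.N0=(alive,v0) N0.N1=(alive,v0) N0.N2=(alive,v0) | N2.N0=(alive,v0) N2.N1=(alive,v0) N2.N2=(alive,v0)
Op 3: N1 marks N2=suspect -> (suspect,v1)
Op 4: gossip N0<->N1 -> N0.N0=(alive,v0) N0.N1=(suspect,v1) N0.N2=(suspect,v1) | N1.N0=(alive,v0) N1.N1=(suspect,v1) N1.N2=(suspect,v1)
Op 5: N2 marks N2=dead -> (dead,v1)
Op 6: N0 marks N1=dead -> (dead,v2)
Op 7: gossip N0<->N2 -> N0.N0=(alive,v0) N0.N1=(dead,v2) N0.N2=(suspect,v1) | N2.N0=(alive,v0) N2.N1=(dead,v2) N2.N2=(dead,v1)
Op 8: N1 marks N2=suspect -> (suspect,v2)
Op 9: N1 marks N2=alive -> (alive,v3)
Op 10: N1 marks N2=dead -> (dead,v4)
Op 11: N1 marks N0=dead -> (dead,v1)
Op 12: N1 marks N1=dead -> (dead,v2)

Answer: dead 1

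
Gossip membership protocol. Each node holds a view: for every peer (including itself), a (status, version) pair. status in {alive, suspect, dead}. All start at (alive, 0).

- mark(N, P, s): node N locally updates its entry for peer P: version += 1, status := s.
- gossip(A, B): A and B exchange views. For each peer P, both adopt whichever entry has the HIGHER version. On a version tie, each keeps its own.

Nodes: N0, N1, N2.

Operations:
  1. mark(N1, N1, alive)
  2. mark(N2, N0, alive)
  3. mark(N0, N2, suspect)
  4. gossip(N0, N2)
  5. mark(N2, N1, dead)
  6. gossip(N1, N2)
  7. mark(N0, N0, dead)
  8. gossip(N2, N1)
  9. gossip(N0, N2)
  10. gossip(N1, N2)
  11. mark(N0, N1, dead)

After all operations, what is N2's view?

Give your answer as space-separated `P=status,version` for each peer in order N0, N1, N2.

Op 1: N1 marks N1=alive -> (alive,v1)
Op 2: N2 marks N0=alive -> (alive,v1)
Op 3: N0 marks N2=suspect -> (suspect,v1)
Op 4: gossip N0<->N2 -> N0.N0=(alive,v1) N0.N1=(alive,v0) N0.N2=(suspect,v1) | N2.N0=(alive,v1) N2.N1=(alive,v0) N2.N2=(suspect,v1)
Op 5: N2 marks N1=dead -> (dead,v1)
Op 6: gossip N1<->N2 -> N1.N0=(alive,v1) N1.N1=(alive,v1) N1.N2=(suspect,v1) | N2.N0=(alive,v1) N2.N1=(dead,v1) N2.N2=(suspect,v1)
Op 7: N0 marks N0=dead -> (dead,v2)
Op 8: gossip N2<->N1 -> N2.N0=(alive,v1) N2.N1=(dead,v1) N2.N2=(suspect,v1) | N1.N0=(alive,v1) N1.N1=(alive,v1) N1.N2=(suspect,v1)
Op 9: gossip N0<->N2 -> N0.N0=(dead,v2) N0.N1=(dead,v1) N0.N2=(suspect,v1) | N2.N0=(dead,v2) N2.N1=(dead,v1) N2.N2=(suspect,v1)
Op 10: gossip N1<->N2 -> N1.N0=(dead,v2) N1.N1=(alive,v1) N1.N2=(suspect,v1) | N2.N0=(dead,v2) N2.N1=(dead,v1) N2.N2=(suspect,v1)
Op 11: N0 marks N1=dead -> (dead,v2)

Answer: N0=dead,2 N1=dead,1 N2=suspect,1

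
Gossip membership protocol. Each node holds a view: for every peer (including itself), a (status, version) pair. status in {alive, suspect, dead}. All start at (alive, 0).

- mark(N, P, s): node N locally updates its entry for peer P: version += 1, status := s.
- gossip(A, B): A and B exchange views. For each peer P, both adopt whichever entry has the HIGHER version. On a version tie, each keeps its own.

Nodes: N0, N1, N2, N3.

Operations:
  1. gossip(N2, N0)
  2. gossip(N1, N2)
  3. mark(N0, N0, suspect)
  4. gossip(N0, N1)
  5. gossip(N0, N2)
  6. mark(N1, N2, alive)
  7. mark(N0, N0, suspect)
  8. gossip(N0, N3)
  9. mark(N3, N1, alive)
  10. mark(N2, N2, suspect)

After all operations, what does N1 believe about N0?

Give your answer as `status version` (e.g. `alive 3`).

Answer: suspect 1

Derivation:
Op 1: gossip N2<->N0 -> N2.N0=(alive,v0) N2.N1=(alive,v0) N2.N2=(alive,v0) N2.N3=(alive,v0) | N0.N0=(alive,v0) N0.N1=(alive,v0) N0.N2=(alive,v0) N0.N3=(alive,v0)
Op 2: gossip N1<->N2 -> N1.N0=(alive,v0) N1.N1=(alive,v0) N1.N2=(alive,v0) N1.N3=(alive,v0) | N2.N0=(alive,v0) N2.N1=(alive,v0) N2.N2=(alive,v0) N2.N3=(alive,v0)
Op 3: N0 marks N0=suspect -> (suspect,v1)
Op 4: gossip N0<->N1 -> N0.N0=(suspect,v1) N0.N1=(alive,v0) N0.N2=(alive,v0) N0.N3=(alive,v0) | N1.N0=(suspect,v1) N1.N1=(alive,v0) N1.N2=(alive,v0) N1.N3=(alive,v0)
Op 5: gossip N0<->N2 -> N0.N0=(suspect,v1) N0.N1=(alive,v0) N0.N2=(alive,v0) N0.N3=(alive,v0) | N2.N0=(suspect,v1) N2.N1=(alive,v0) N2.N2=(alive,v0) N2.N3=(alive,v0)
Op 6: N1 marks N2=alive -> (alive,v1)
Op 7: N0 marks N0=suspect -> (suspect,v2)
Op 8: gossip N0<->N3 -> N0.N0=(suspect,v2) N0.N1=(alive,v0) N0.N2=(alive,v0) N0.N3=(alive,v0) | N3.N0=(suspect,v2) N3.N1=(alive,v0) N3.N2=(alive,v0) N3.N3=(alive,v0)
Op 9: N3 marks N1=alive -> (alive,v1)
Op 10: N2 marks N2=suspect -> (suspect,v1)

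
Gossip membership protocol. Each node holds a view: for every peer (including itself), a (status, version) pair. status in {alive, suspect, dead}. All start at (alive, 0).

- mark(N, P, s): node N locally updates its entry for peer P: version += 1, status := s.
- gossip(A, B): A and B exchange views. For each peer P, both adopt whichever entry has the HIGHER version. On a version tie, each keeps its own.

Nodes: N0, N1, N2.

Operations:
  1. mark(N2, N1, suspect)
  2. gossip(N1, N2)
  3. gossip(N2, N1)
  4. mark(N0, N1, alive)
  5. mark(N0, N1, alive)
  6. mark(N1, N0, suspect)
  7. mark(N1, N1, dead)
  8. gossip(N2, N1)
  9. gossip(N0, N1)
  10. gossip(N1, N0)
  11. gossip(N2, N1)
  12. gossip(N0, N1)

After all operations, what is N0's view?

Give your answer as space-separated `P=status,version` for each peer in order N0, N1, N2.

Op 1: N2 marks N1=suspect -> (suspect,v1)
Op 2: gossip N1<->N2 -> N1.N0=(alive,v0) N1.N1=(suspect,v1) N1.N2=(alive,v0) | N2.N0=(alive,v0) N2.N1=(suspect,v1) N2.N2=(alive,v0)
Op 3: gossip N2<->N1 -> N2.N0=(alive,v0) N2.N1=(suspect,v1) N2.N2=(alive,v0) | N1.N0=(alive,v0) N1.N1=(suspect,v1) N1.N2=(alive,v0)
Op 4: N0 marks N1=alive -> (alive,v1)
Op 5: N0 marks N1=alive -> (alive,v2)
Op 6: N1 marks N0=suspect -> (suspect,v1)
Op 7: N1 marks N1=dead -> (dead,v2)
Op 8: gossip N2<->N1 -> N2.N0=(suspect,v1) N2.N1=(dead,v2) N2.N2=(alive,v0) | N1.N0=(suspect,v1) N1.N1=(dead,v2) N1.N2=(alive,v0)
Op 9: gossip N0<->N1 -> N0.N0=(suspect,v1) N0.N1=(alive,v2) N0.N2=(alive,v0) | N1.N0=(suspect,v1) N1.N1=(dead,v2) N1.N2=(alive,v0)
Op 10: gossip N1<->N0 -> N1.N0=(suspect,v1) N1.N1=(dead,v2) N1.N2=(alive,v0) | N0.N0=(suspect,v1) N0.N1=(alive,v2) N0.N2=(alive,v0)
Op 11: gossip N2<->N1 -> N2.N0=(suspect,v1) N2.N1=(dead,v2) N2.N2=(alive,v0) | N1.N0=(suspect,v1) N1.N1=(dead,v2) N1.N2=(alive,v0)
Op 12: gossip N0<->N1 -> N0.N0=(suspect,v1) N0.N1=(alive,v2) N0.N2=(alive,v0) | N1.N0=(suspect,v1) N1.N1=(dead,v2) N1.N2=(alive,v0)

Answer: N0=suspect,1 N1=alive,2 N2=alive,0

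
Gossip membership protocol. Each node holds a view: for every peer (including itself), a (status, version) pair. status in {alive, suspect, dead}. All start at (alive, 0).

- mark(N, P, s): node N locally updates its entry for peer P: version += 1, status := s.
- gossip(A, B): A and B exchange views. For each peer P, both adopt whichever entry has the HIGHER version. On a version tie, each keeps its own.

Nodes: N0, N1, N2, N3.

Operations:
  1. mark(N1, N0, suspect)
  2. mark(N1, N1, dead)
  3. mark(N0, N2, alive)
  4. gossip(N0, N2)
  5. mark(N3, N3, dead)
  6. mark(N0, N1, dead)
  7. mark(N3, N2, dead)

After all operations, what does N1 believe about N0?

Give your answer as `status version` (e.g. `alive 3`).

Op 1: N1 marks N0=suspect -> (suspect,v1)
Op 2: N1 marks N1=dead -> (dead,v1)
Op 3: N0 marks N2=alive -> (alive,v1)
Op 4: gossip N0<->N2 -> N0.N0=(alive,v0) N0.N1=(alive,v0) N0.N2=(alive,v1) N0.N3=(alive,v0) | N2.N0=(alive,v0) N2.N1=(alive,v0) N2.N2=(alive,v1) N2.N3=(alive,v0)
Op 5: N3 marks N3=dead -> (dead,v1)
Op 6: N0 marks N1=dead -> (dead,v1)
Op 7: N3 marks N2=dead -> (dead,v1)

Answer: suspect 1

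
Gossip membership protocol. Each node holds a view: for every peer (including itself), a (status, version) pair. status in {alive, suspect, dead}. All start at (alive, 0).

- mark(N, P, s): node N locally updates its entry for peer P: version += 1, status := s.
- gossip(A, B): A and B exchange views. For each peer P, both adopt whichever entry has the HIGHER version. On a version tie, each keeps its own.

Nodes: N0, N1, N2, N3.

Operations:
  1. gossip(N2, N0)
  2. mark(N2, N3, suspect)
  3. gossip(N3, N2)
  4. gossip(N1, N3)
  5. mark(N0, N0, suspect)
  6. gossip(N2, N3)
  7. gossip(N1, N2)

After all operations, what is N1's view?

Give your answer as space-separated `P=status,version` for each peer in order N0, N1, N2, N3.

Answer: N0=alive,0 N1=alive,0 N2=alive,0 N3=suspect,1

Derivation:
Op 1: gossip N2<->N0 -> N2.N0=(alive,v0) N2.N1=(alive,v0) N2.N2=(alive,v0) N2.N3=(alive,v0) | N0.N0=(alive,v0) N0.N1=(alive,v0) N0.N2=(alive,v0) N0.N3=(alive,v0)
Op 2: N2 marks N3=suspect -> (suspect,v1)
Op 3: gossip N3<->N2 -> N3.N0=(alive,v0) N3.N1=(alive,v0) N3.N2=(alive,v0) N3.N3=(suspect,v1) | N2.N0=(alive,v0) N2.N1=(alive,v0) N2.N2=(alive,v0) N2.N3=(suspect,v1)
Op 4: gossip N1<->N3 -> N1.N0=(alive,v0) N1.N1=(alive,v0) N1.N2=(alive,v0) N1.N3=(suspect,v1) | N3.N0=(alive,v0) N3.N1=(alive,v0) N3.N2=(alive,v0) N3.N3=(suspect,v1)
Op 5: N0 marks N0=suspect -> (suspect,v1)
Op 6: gossip N2<->N3 -> N2.N0=(alive,v0) N2.N1=(alive,v0) N2.N2=(alive,v0) N2.N3=(suspect,v1) | N3.N0=(alive,v0) N3.N1=(alive,v0) N3.N2=(alive,v0) N3.N3=(suspect,v1)
Op 7: gossip N1<->N2 -> N1.N0=(alive,v0) N1.N1=(alive,v0) N1.N2=(alive,v0) N1.N3=(suspect,v1) | N2.N0=(alive,v0) N2.N1=(alive,v0) N2.N2=(alive,v0) N2.N3=(suspect,v1)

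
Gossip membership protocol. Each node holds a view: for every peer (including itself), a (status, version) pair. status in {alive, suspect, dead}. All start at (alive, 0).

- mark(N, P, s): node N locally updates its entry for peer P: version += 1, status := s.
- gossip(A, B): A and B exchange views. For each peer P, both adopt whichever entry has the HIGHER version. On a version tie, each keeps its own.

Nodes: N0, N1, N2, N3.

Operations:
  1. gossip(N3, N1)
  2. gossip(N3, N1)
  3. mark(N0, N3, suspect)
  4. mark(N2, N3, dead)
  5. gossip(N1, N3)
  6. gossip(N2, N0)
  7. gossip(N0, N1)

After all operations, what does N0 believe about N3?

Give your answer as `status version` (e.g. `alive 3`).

Answer: suspect 1

Derivation:
Op 1: gossip N3<->N1 -> N3.N0=(alive,v0) N3.N1=(alive,v0) N3.N2=(alive,v0) N3.N3=(alive,v0) | N1.N0=(alive,v0) N1.N1=(alive,v0) N1.N2=(alive,v0) N1.N3=(alive,v0)
Op 2: gossip N3<->N1 -> N3.N0=(alive,v0) N3.N1=(alive,v0) N3.N2=(alive,v0) N3.N3=(alive,v0) | N1.N0=(alive,v0) N1.N1=(alive,v0) N1.N2=(alive,v0) N1.N3=(alive,v0)
Op 3: N0 marks N3=suspect -> (suspect,v1)
Op 4: N2 marks N3=dead -> (dead,v1)
Op 5: gossip N1<->N3 -> N1.N0=(alive,v0) N1.N1=(alive,v0) N1.N2=(alive,v0) N1.N3=(alive,v0) | N3.N0=(alive,v0) N3.N1=(alive,v0) N3.N2=(alive,v0) N3.N3=(alive,v0)
Op 6: gossip N2<->N0 -> N2.N0=(alive,v0) N2.N1=(alive,v0) N2.N2=(alive,v0) N2.N3=(dead,v1) | N0.N0=(alive,v0) N0.N1=(alive,v0) N0.N2=(alive,v0) N0.N3=(suspect,v1)
Op 7: gossip N0<->N1 -> N0.N0=(alive,v0) N0.N1=(alive,v0) N0.N2=(alive,v0) N0.N3=(suspect,v1) | N1.N0=(alive,v0) N1.N1=(alive,v0) N1.N2=(alive,v0) N1.N3=(suspect,v1)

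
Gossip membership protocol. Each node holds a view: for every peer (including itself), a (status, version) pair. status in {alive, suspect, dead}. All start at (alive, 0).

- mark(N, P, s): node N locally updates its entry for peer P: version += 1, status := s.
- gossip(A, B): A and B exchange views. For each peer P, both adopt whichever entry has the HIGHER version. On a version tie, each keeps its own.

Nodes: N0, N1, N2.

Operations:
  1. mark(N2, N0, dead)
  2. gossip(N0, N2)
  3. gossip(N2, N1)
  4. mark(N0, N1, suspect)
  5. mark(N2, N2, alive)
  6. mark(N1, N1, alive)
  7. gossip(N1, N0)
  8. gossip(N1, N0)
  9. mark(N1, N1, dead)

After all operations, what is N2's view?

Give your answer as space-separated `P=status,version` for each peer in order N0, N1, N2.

Op 1: N2 marks N0=dead -> (dead,v1)
Op 2: gossip N0<->N2 -> N0.N0=(dead,v1) N0.N1=(alive,v0) N0.N2=(alive,v0) | N2.N0=(dead,v1) N2.N1=(alive,v0) N2.N2=(alive,v0)
Op 3: gossip N2<->N1 -> N2.N0=(dead,v1) N2.N1=(alive,v0) N2.N2=(alive,v0) | N1.N0=(dead,v1) N1.N1=(alive,v0) N1.N2=(alive,v0)
Op 4: N0 marks N1=suspect -> (suspect,v1)
Op 5: N2 marks N2=alive -> (alive,v1)
Op 6: N1 marks N1=alive -> (alive,v1)
Op 7: gossip N1<->N0 -> N1.N0=(dead,v1) N1.N1=(alive,v1) N1.N2=(alive,v0) | N0.N0=(dead,v1) N0.N1=(suspect,v1) N0.N2=(alive,v0)
Op 8: gossip N1<->N0 -> N1.N0=(dead,v1) N1.N1=(alive,v1) N1.N2=(alive,v0) | N0.N0=(dead,v1) N0.N1=(suspect,v1) N0.N2=(alive,v0)
Op 9: N1 marks N1=dead -> (dead,v2)

Answer: N0=dead,1 N1=alive,0 N2=alive,1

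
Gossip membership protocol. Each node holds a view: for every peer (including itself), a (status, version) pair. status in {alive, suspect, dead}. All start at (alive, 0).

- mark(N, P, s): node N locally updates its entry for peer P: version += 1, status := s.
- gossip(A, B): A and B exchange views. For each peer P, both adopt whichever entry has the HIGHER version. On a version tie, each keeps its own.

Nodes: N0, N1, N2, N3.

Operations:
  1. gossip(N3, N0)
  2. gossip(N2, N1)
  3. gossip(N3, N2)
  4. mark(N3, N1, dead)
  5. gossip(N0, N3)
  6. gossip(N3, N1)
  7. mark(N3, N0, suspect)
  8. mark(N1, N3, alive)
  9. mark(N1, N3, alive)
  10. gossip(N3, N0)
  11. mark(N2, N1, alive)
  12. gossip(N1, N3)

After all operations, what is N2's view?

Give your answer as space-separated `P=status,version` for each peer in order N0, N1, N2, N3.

Answer: N0=alive,0 N1=alive,1 N2=alive,0 N3=alive,0

Derivation:
Op 1: gossip N3<->N0 -> N3.N0=(alive,v0) N3.N1=(alive,v0) N3.N2=(alive,v0) N3.N3=(alive,v0) | N0.N0=(alive,v0) N0.N1=(alive,v0) N0.N2=(alive,v0) N0.N3=(alive,v0)
Op 2: gossip N2<->N1 -> N2.N0=(alive,v0) N2.N1=(alive,v0) N2.N2=(alive,v0) N2.N3=(alive,v0) | N1.N0=(alive,v0) N1.N1=(alive,v0) N1.N2=(alive,v0) N1.N3=(alive,v0)
Op 3: gossip N3<->N2 -> N3.N0=(alive,v0) N3.N1=(alive,v0) N3.N2=(alive,v0) N3.N3=(alive,v0) | N2.N0=(alive,v0) N2.N1=(alive,v0) N2.N2=(alive,v0) N2.N3=(alive,v0)
Op 4: N3 marks N1=dead -> (dead,v1)
Op 5: gossip N0<->N3 -> N0.N0=(alive,v0) N0.N1=(dead,v1) N0.N2=(alive,v0) N0.N3=(alive,v0) | N3.N0=(alive,v0) N3.N1=(dead,v1) N3.N2=(alive,v0) N3.N3=(alive,v0)
Op 6: gossip N3<->N1 -> N3.N0=(alive,v0) N3.N1=(dead,v1) N3.N2=(alive,v0) N3.N3=(alive,v0) | N1.N0=(alive,v0) N1.N1=(dead,v1) N1.N2=(alive,v0) N1.N3=(alive,v0)
Op 7: N3 marks N0=suspect -> (suspect,v1)
Op 8: N1 marks N3=alive -> (alive,v1)
Op 9: N1 marks N3=alive -> (alive,v2)
Op 10: gossip N3<->N0 -> N3.N0=(suspect,v1) N3.N1=(dead,v1) N3.N2=(alive,v0) N3.N3=(alive,v0) | N0.N0=(suspect,v1) N0.N1=(dead,v1) N0.N2=(alive,v0) N0.N3=(alive,v0)
Op 11: N2 marks N1=alive -> (alive,v1)
Op 12: gossip N1<->N3 -> N1.N0=(suspect,v1) N1.N1=(dead,v1) N1.N2=(alive,v0) N1.N3=(alive,v2) | N3.N0=(suspect,v1) N3.N1=(dead,v1) N3.N2=(alive,v0) N3.N3=(alive,v2)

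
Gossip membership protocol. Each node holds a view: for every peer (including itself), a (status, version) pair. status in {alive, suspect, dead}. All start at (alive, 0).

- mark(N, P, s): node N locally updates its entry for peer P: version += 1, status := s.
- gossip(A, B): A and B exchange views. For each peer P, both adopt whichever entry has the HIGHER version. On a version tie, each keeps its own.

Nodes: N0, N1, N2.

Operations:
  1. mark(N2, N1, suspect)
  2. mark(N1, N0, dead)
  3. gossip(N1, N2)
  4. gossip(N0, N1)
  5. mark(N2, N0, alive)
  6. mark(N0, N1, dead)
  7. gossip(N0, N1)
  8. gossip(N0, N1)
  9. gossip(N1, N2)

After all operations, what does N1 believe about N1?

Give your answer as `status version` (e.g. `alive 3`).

Answer: dead 2

Derivation:
Op 1: N2 marks N1=suspect -> (suspect,v1)
Op 2: N1 marks N0=dead -> (dead,v1)
Op 3: gossip N1<->N2 -> N1.N0=(dead,v1) N1.N1=(suspect,v1) N1.N2=(alive,v0) | N2.N0=(dead,v1) N2.N1=(suspect,v1) N2.N2=(alive,v0)
Op 4: gossip N0<->N1 -> N0.N0=(dead,v1) N0.N1=(suspect,v1) N0.N2=(alive,v0) | N1.N0=(dead,v1) N1.N1=(suspect,v1) N1.N2=(alive,v0)
Op 5: N2 marks N0=alive -> (alive,v2)
Op 6: N0 marks N1=dead -> (dead,v2)
Op 7: gossip N0<->N1 -> N0.N0=(dead,v1) N0.N1=(dead,v2) N0.N2=(alive,v0) | N1.N0=(dead,v1) N1.N1=(dead,v2) N1.N2=(alive,v0)
Op 8: gossip N0<->N1 -> N0.N0=(dead,v1) N0.N1=(dead,v2) N0.N2=(alive,v0) | N1.N0=(dead,v1) N1.N1=(dead,v2) N1.N2=(alive,v0)
Op 9: gossip N1<->N2 -> N1.N0=(alive,v2) N1.N1=(dead,v2) N1.N2=(alive,v0) | N2.N0=(alive,v2) N2.N1=(dead,v2) N2.N2=(alive,v0)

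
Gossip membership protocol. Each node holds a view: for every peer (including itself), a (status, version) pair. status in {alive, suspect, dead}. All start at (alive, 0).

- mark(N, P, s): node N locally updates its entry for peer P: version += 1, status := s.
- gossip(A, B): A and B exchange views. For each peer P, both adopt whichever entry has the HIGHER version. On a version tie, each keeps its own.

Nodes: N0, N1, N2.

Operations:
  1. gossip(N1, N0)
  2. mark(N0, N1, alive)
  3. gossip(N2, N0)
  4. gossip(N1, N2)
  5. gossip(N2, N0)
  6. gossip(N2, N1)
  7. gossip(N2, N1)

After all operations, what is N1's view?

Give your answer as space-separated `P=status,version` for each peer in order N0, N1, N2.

Op 1: gossip N1<->N0 -> N1.N0=(alive,v0) N1.N1=(alive,v0) N1.N2=(alive,v0) | N0.N0=(alive,v0) N0.N1=(alive,v0) N0.N2=(alive,v0)
Op 2: N0 marks N1=alive -> (alive,v1)
Op 3: gossip N2<->N0 -> N2.N0=(alive,v0) N2.N1=(alive,v1) N2.N2=(alive,v0) | N0.N0=(alive,v0) N0.N1=(alive,v1) N0.N2=(alive,v0)
Op 4: gossip N1<->N2 -> N1.N0=(alive,v0) N1.N1=(alive,v1) N1.N2=(alive,v0) | N2.N0=(alive,v0) N2.N1=(alive,v1) N2.N2=(alive,v0)
Op 5: gossip N2<->N0 -> N2.N0=(alive,v0) N2.N1=(alive,v1) N2.N2=(alive,v0) | N0.N0=(alive,v0) N0.N1=(alive,v1) N0.N2=(alive,v0)
Op 6: gossip N2<->N1 -> N2.N0=(alive,v0) N2.N1=(alive,v1) N2.N2=(alive,v0) | N1.N0=(alive,v0) N1.N1=(alive,v1) N1.N2=(alive,v0)
Op 7: gossip N2<->N1 -> N2.N0=(alive,v0) N2.N1=(alive,v1) N2.N2=(alive,v0) | N1.N0=(alive,v0) N1.N1=(alive,v1) N1.N2=(alive,v0)

Answer: N0=alive,0 N1=alive,1 N2=alive,0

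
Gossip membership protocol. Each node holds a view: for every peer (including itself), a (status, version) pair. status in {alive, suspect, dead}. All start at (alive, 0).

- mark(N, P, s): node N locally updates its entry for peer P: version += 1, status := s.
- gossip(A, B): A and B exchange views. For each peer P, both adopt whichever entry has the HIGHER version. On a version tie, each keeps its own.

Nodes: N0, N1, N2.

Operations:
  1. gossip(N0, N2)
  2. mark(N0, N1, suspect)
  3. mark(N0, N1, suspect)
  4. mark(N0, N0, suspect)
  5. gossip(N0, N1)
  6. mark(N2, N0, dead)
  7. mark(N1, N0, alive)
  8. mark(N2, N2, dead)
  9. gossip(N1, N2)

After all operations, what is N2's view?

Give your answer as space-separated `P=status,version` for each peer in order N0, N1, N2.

Answer: N0=alive,2 N1=suspect,2 N2=dead,1

Derivation:
Op 1: gossip N0<->N2 -> N0.N0=(alive,v0) N0.N1=(alive,v0) N0.N2=(alive,v0) | N2.N0=(alive,v0) N2.N1=(alive,v0) N2.N2=(alive,v0)
Op 2: N0 marks N1=suspect -> (suspect,v1)
Op 3: N0 marks N1=suspect -> (suspect,v2)
Op 4: N0 marks N0=suspect -> (suspect,v1)
Op 5: gossip N0<->N1 -> N0.N0=(suspect,v1) N0.N1=(suspect,v2) N0.N2=(alive,v0) | N1.N0=(suspect,v1) N1.N1=(suspect,v2) N1.N2=(alive,v0)
Op 6: N2 marks N0=dead -> (dead,v1)
Op 7: N1 marks N0=alive -> (alive,v2)
Op 8: N2 marks N2=dead -> (dead,v1)
Op 9: gossip N1<->N2 -> N1.N0=(alive,v2) N1.N1=(suspect,v2) N1.N2=(dead,v1) | N2.N0=(alive,v2) N2.N1=(suspect,v2) N2.N2=(dead,v1)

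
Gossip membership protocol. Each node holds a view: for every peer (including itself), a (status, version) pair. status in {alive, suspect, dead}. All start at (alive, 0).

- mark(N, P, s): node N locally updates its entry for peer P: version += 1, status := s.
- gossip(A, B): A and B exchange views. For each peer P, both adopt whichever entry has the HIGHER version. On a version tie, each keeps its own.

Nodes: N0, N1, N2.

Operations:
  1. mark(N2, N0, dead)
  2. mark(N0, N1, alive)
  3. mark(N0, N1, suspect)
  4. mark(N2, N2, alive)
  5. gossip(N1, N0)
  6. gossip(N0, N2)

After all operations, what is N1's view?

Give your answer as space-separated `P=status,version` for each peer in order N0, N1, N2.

Op 1: N2 marks N0=dead -> (dead,v1)
Op 2: N0 marks N1=alive -> (alive,v1)
Op 3: N0 marks N1=suspect -> (suspect,v2)
Op 4: N2 marks N2=alive -> (alive,v1)
Op 5: gossip N1<->N0 -> N1.N0=(alive,v0) N1.N1=(suspect,v2) N1.N2=(alive,v0) | N0.N0=(alive,v0) N0.N1=(suspect,v2) N0.N2=(alive,v0)
Op 6: gossip N0<->N2 -> N0.N0=(dead,v1) N0.N1=(suspect,v2) N0.N2=(alive,v1) | N2.N0=(dead,v1) N2.N1=(suspect,v2) N2.N2=(alive,v1)

Answer: N0=alive,0 N1=suspect,2 N2=alive,0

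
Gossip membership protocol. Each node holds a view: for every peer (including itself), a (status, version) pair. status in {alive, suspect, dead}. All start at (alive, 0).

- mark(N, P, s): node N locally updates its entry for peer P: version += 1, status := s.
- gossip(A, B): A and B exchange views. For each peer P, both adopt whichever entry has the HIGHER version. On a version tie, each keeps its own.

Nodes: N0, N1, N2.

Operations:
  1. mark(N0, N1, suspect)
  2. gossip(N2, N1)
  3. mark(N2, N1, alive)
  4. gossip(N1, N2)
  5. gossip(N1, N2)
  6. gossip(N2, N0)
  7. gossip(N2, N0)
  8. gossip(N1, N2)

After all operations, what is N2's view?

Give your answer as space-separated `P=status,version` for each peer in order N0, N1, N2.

Op 1: N0 marks N1=suspect -> (suspect,v1)
Op 2: gossip N2<->N1 -> N2.N0=(alive,v0) N2.N1=(alive,v0) N2.N2=(alive,v0) | N1.N0=(alive,v0) N1.N1=(alive,v0) N1.N2=(alive,v0)
Op 3: N2 marks N1=alive -> (alive,v1)
Op 4: gossip N1<->N2 -> N1.N0=(alive,v0) N1.N1=(alive,v1) N1.N2=(alive,v0) | N2.N0=(alive,v0) N2.N1=(alive,v1) N2.N2=(alive,v0)
Op 5: gossip N1<->N2 -> N1.N0=(alive,v0) N1.N1=(alive,v1) N1.N2=(alive,v0) | N2.N0=(alive,v0) N2.N1=(alive,v1) N2.N2=(alive,v0)
Op 6: gossip N2<->N0 -> N2.N0=(alive,v0) N2.N1=(alive,v1) N2.N2=(alive,v0) | N0.N0=(alive,v0) N0.N1=(suspect,v1) N0.N2=(alive,v0)
Op 7: gossip N2<->N0 -> N2.N0=(alive,v0) N2.N1=(alive,v1) N2.N2=(alive,v0) | N0.N0=(alive,v0) N0.N1=(suspect,v1) N0.N2=(alive,v0)
Op 8: gossip N1<->N2 -> N1.N0=(alive,v0) N1.N1=(alive,v1) N1.N2=(alive,v0) | N2.N0=(alive,v0) N2.N1=(alive,v1) N2.N2=(alive,v0)

Answer: N0=alive,0 N1=alive,1 N2=alive,0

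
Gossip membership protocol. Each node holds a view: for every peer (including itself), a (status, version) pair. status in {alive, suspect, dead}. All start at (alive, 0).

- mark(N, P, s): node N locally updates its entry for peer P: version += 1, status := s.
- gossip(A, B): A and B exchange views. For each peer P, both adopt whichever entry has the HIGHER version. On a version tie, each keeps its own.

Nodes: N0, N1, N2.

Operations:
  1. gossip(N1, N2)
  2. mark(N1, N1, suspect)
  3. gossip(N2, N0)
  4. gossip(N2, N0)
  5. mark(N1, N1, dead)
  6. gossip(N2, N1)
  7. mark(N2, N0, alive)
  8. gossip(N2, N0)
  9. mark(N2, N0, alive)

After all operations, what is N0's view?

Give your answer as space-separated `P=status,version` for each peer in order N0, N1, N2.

Op 1: gossip N1<->N2 -> N1.N0=(alive,v0) N1.N1=(alive,v0) N1.N2=(alive,v0) | N2.N0=(alive,v0) N2.N1=(alive,v0) N2.N2=(alive,v0)
Op 2: N1 marks N1=suspect -> (suspect,v1)
Op 3: gossip N2<->N0 -> N2.N0=(alive,v0) N2.N1=(alive,v0) N2.N2=(alive,v0) | N0.N0=(alive,v0) N0.N1=(alive,v0) N0.N2=(alive,v0)
Op 4: gossip N2<->N0 -> N2.N0=(alive,v0) N2.N1=(alive,v0) N2.N2=(alive,v0) | N0.N0=(alive,v0) N0.N1=(alive,v0) N0.N2=(alive,v0)
Op 5: N1 marks N1=dead -> (dead,v2)
Op 6: gossip N2<->N1 -> N2.N0=(alive,v0) N2.N1=(dead,v2) N2.N2=(alive,v0) | N1.N0=(alive,v0) N1.N1=(dead,v2) N1.N2=(alive,v0)
Op 7: N2 marks N0=alive -> (alive,v1)
Op 8: gossip N2<->N0 -> N2.N0=(alive,v1) N2.N1=(dead,v2) N2.N2=(alive,v0) | N0.N0=(alive,v1) N0.N1=(dead,v2) N0.N2=(alive,v0)
Op 9: N2 marks N0=alive -> (alive,v2)

Answer: N0=alive,1 N1=dead,2 N2=alive,0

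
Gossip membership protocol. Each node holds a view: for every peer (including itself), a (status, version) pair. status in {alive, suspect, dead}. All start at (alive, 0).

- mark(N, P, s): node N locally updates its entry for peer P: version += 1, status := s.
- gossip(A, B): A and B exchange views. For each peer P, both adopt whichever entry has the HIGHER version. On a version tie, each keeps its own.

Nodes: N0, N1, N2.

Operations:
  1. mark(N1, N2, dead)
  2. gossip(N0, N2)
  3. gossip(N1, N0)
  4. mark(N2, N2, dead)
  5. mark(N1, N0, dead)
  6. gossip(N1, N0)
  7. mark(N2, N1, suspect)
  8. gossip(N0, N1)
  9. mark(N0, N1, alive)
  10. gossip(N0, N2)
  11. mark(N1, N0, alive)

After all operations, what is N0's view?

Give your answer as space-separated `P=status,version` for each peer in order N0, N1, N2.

Op 1: N1 marks N2=dead -> (dead,v1)
Op 2: gossip N0<->N2 -> N0.N0=(alive,v0) N0.N1=(alive,v0) N0.N2=(alive,v0) | N2.N0=(alive,v0) N2.N1=(alive,v0) N2.N2=(alive,v0)
Op 3: gossip N1<->N0 -> N1.N0=(alive,v0) N1.N1=(alive,v0) N1.N2=(dead,v1) | N0.N0=(alive,v0) N0.N1=(alive,v0) N0.N2=(dead,v1)
Op 4: N2 marks N2=dead -> (dead,v1)
Op 5: N1 marks N0=dead -> (dead,v1)
Op 6: gossip N1<->N0 -> N1.N0=(dead,v1) N1.N1=(alive,v0) N1.N2=(dead,v1) | N0.N0=(dead,v1) N0.N1=(alive,v0) N0.N2=(dead,v1)
Op 7: N2 marks N1=suspect -> (suspect,v1)
Op 8: gossip N0<->N1 -> N0.N0=(dead,v1) N0.N1=(alive,v0) N0.N2=(dead,v1) | N1.N0=(dead,v1) N1.N1=(alive,v0) N1.N2=(dead,v1)
Op 9: N0 marks N1=alive -> (alive,v1)
Op 10: gossip N0<->N2 -> N0.N0=(dead,v1) N0.N1=(alive,v1) N0.N2=(dead,v1) | N2.N0=(dead,v1) N2.N1=(suspect,v1) N2.N2=(dead,v1)
Op 11: N1 marks N0=alive -> (alive,v2)

Answer: N0=dead,1 N1=alive,1 N2=dead,1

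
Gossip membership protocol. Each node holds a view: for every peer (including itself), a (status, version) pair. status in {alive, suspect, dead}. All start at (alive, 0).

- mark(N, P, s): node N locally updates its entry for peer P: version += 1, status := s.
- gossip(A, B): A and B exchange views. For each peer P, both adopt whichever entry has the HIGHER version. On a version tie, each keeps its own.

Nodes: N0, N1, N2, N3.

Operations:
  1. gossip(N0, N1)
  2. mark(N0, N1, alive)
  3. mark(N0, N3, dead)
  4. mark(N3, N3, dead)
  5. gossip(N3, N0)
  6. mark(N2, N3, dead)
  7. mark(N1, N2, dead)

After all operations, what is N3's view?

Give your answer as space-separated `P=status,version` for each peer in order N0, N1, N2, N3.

Op 1: gossip N0<->N1 -> N0.N0=(alive,v0) N0.N1=(alive,v0) N0.N2=(alive,v0) N0.N3=(alive,v0) | N1.N0=(alive,v0) N1.N1=(alive,v0) N1.N2=(alive,v0) N1.N3=(alive,v0)
Op 2: N0 marks N1=alive -> (alive,v1)
Op 3: N0 marks N3=dead -> (dead,v1)
Op 4: N3 marks N3=dead -> (dead,v1)
Op 5: gossip N3<->N0 -> N3.N0=(alive,v0) N3.N1=(alive,v1) N3.N2=(alive,v0) N3.N3=(dead,v1) | N0.N0=(alive,v0) N0.N1=(alive,v1) N0.N2=(alive,v0) N0.N3=(dead,v1)
Op 6: N2 marks N3=dead -> (dead,v1)
Op 7: N1 marks N2=dead -> (dead,v1)

Answer: N0=alive,0 N1=alive,1 N2=alive,0 N3=dead,1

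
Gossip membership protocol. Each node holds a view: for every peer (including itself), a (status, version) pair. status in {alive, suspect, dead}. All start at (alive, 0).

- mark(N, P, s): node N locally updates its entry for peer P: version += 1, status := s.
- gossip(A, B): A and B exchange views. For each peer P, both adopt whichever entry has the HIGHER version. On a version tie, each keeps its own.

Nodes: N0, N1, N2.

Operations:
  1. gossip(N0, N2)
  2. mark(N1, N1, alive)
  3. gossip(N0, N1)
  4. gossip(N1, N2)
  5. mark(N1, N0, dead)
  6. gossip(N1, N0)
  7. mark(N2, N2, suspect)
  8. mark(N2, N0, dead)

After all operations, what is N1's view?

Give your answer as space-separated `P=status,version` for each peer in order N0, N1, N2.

Answer: N0=dead,1 N1=alive,1 N2=alive,0

Derivation:
Op 1: gossip N0<->N2 -> N0.N0=(alive,v0) N0.N1=(alive,v0) N0.N2=(alive,v0) | N2.N0=(alive,v0) N2.N1=(alive,v0) N2.N2=(alive,v0)
Op 2: N1 marks N1=alive -> (alive,v1)
Op 3: gossip N0<->N1 -> N0.N0=(alive,v0) N0.N1=(alive,v1) N0.N2=(alive,v0) | N1.N0=(alive,v0) N1.N1=(alive,v1) N1.N2=(alive,v0)
Op 4: gossip N1<->N2 -> N1.N0=(alive,v0) N1.N1=(alive,v1) N1.N2=(alive,v0) | N2.N0=(alive,v0) N2.N1=(alive,v1) N2.N2=(alive,v0)
Op 5: N1 marks N0=dead -> (dead,v1)
Op 6: gossip N1<->N0 -> N1.N0=(dead,v1) N1.N1=(alive,v1) N1.N2=(alive,v0) | N0.N0=(dead,v1) N0.N1=(alive,v1) N0.N2=(alive,v0)
Op 7: N2 marks N2=suspect -> (suspect,v1)
Op 8: N2 marks N0=dead -> (dead,v1)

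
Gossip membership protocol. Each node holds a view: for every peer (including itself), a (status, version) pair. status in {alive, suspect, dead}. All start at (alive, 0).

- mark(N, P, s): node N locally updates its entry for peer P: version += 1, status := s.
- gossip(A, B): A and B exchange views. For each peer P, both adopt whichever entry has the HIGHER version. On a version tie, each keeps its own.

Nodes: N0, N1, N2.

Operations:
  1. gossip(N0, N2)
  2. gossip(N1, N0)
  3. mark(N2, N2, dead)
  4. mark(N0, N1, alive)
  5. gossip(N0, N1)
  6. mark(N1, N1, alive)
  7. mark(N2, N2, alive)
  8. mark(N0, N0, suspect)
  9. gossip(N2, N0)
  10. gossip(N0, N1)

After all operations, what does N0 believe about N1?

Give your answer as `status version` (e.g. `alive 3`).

Op 1: gossip N0<->N2 -> N0.N0=(alive,v0) N0.N1=(alive,v0) N0.N2=(alive,v0) | N2.N0=(alive,v0) N2.N1=(alive,v0) N2.N2=(alive,v0)
Op 2: gossip N1<->N0 -> N1.N0=(alive,v0) N1.N1=(alive,v0) N1.N2=(alive,v0) | N0.N0=(alive,v0) N0.N1=(alive,v0) N0.N2=(alive,v0)
Op 3: N2 marks N2=dead -> (dead,v1)
Op 4: N0 marks N1=alive -> (alive,v1)
Op 5: gossip N0<->N1 -> N0.N0=(alive,v0) N0.N1=(alive,v1) N0.N2=(alive,v0) | N1.N0=(alive,v0) N1.N1=(alive,v1) N1.N2=(alive,v0)
Op 6: N1 marks N1=alive -> (alive,v2)
Op 7: N2 marks N2=alive -> (alive,v2)
Op 8: N0 marks N0=suspect -> (suspect,v1)
Op 9: gossip N2<->N0 -> N2.N0=(suspect,v1) N2.N1=(alive,v1) N2.N2=(alive,v2) | N0.N0=(suspect,v1) N0.N1=(alive,v1) N0.N2=(alive,v2)
Op 10: gossip N0<->N1 -> N0.N0=(suspect,v1) N0.N1=(alive,v2) N0.N2=(alive,v2) | N1.N0=(suspect,v1) N1.N1=(alive,v2) N1.N2=(alive,v2)

Answer: alive 2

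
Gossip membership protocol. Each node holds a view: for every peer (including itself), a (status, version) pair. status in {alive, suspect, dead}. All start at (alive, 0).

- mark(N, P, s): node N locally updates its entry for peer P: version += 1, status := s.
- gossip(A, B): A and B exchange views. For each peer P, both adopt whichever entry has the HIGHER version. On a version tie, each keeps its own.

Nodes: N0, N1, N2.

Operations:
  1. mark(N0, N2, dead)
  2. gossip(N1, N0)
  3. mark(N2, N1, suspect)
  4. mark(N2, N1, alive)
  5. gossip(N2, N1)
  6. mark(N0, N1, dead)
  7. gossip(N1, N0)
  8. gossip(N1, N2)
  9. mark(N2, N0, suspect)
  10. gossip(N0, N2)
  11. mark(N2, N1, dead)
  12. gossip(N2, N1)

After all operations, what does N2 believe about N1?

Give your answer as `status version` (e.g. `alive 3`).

Answer: dead 3

Derivation:
Op 1: N0 marks N2=dead -> (dead,v1)
Op 2: gossip N1<->N0 -> N1.N0=(alive,v0) N1.N1=(alive,v0) N1.N2=(dead,v1) | N0.N0=(alive,v0) N0.N1=(alive,v0) N0.N2=(dead,v1)
Op 3: N2 marks N1=suspect -> (suspect,v1)
Op 4: N2 marks N1=alive -> (alive,v2)
Op 5: gossip N2<->N1 -> N2.N0=(alive,v0) N2.N1=(alive,v2) N2.N2=(dead,v1) | N1.N0=(alive,v0) N1.N1=(alive,v2) N1.N2=(dead,v1)
Op 6: N0 marks N1=dead -> (dead,v1)
Op 7: gossip N1<->N0 -> N1.N0=(alive,v0) N1.N1=(alive,v2) N1.N2=(dead,v1) | N0.N0=(alive,v0) N0.N1=(alive,v2) N0.N2=(dead,v1)
Op 8: gossip N1<->N2 -> N1.N0=(alive,v0) N1.N1=(alive,v2) N1.N2=(dead,v1) | N2.N0=(alive,v0) N2.N1=(alive,v2) N2.N2=(dead,v1)
Op 9: N2 marks N0=suspect -> (suspect,v1)
Op 10: gossip N0<->N2 -> N0.N0=(suspect,v1) N0.N1=(alive,v2) N0.N2=(dead,v1) | N2.N0=(suspect,v1) N2.N1=(alive,v2) N2.N2=(dead,v1)
Op 11: N2 marks N1=dead -> (dead,v3)
Op 12: gossip N2<->N1 -> N2.N0=(suspect,v1) N2.N1=(dead,v3) N2.N2=(dead,v1) | N1.N0=(suspect,v1) N1.N1=(dead,v3) N1.N2=(dead,v1)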